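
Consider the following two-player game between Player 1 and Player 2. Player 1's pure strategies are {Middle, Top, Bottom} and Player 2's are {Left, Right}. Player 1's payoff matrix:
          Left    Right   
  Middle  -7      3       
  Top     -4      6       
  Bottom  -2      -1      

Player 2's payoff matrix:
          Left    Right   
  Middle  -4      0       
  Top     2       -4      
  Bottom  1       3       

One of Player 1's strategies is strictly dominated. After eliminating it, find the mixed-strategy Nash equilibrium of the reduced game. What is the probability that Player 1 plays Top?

Player 1's strategy Middle is strictly dominated by Top: -4 > -7 and 6 > 3. Eliminate Middle.
For Player 2 to be willing to mix, Player 2 must be indifferent between Left and Right, which pins down Player 1's mix.
  Player 2's payoff to Left: p·2 + (1−p)·1 = p + 1
  Player 2's payoff to Right: p·(-4) + (1−p)·3 = -7p + 3
  p + 1 = -7p + 3  ⇒  8p = 2  ⇒  p = 1/4.

p = 1/4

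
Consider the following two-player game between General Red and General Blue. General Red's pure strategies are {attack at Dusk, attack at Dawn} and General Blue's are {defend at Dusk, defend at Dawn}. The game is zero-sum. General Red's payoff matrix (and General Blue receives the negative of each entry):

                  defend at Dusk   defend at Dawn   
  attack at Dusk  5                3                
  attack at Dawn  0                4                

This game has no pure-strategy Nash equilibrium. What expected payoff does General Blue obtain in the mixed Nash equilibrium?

-10/3

General Red's mix must leave General Blue indifferent between defend at Dusk and defend at Dawn.
  General Blue's payoff to defend at Dusk: p·(-5) + (1−p)·0 = -5p
  General Blue's payoff to defend at Dawn: p·(-3) + (1−p)·(-4) = p - 4
  -5p = p - 4  ⇒  -6p = -4  ⇒  p = 2/3.
At equilibrium General Blue is indifferent across columns, so General Blue's payoff equals the payoff from defend at Dusk: (2/3)·(-5) + (1/3)·0 = -10/3.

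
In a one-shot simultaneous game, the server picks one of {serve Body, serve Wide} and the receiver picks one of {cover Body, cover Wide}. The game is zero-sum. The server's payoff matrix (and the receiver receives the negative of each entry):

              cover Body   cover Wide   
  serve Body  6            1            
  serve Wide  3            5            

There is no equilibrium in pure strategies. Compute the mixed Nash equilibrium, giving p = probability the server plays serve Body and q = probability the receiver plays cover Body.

p = 2/7, q = 4/7

For the receiver to be willing to mix, the receiver must be indifferent between cover Body and cover Wide, which pins down the server's mix.
  the receiver's payoff to cover Body: p·(-6) + (1−p)·(-3) = -3p - 3
  the receiver's payoff to cover Wide: p·(-1) + (1−p)·(-5) = 4p - 5
  -3p - 3 = 4p - 5  ⇒  -7p = -2  ⇒  p = 2/7.
For the server to be willing to mix, the server must be indifferent between serve Body and serve Wide, which pins down the receiver's mix.
  the server's payoff to serve Body: q·6 + (1−q)·1 = 5q + 1
  the server's payoff to serve Wide: q·3 + (1−q)·5 = -2q + 5
  5q + 1 = -2q + 5  ⇒  7q = 4  ⇒  q = 4/7.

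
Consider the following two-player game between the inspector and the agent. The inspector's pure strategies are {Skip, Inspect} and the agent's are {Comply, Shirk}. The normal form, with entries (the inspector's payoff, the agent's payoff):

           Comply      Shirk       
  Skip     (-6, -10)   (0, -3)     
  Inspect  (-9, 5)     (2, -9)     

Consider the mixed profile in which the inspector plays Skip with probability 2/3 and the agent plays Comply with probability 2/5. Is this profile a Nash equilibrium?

Check the agent's indifference given the inspector's mix p = 2/3:
  payoff from Comply = -5; payoff from Shirk = -5 — equal.
Check the inspector's indifference given the agent's mix q = 2/5:
  payoff from Skip = -12/5; payoff from Inspect = -12/5 — equal.
Both players are indifferent, so neither can profitably deviate.

Yes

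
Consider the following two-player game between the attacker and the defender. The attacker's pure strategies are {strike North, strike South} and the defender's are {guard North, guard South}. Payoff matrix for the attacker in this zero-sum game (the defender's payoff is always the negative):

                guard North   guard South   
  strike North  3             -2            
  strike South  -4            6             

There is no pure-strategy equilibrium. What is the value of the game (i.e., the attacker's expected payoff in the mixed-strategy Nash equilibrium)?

Set the attacker's expected payoff from strike North equal to that from strike South:
  the attacker's payoff from strike North: q·3 + (1−q)·(-2) = 5q - 2
  the attacker's payoff from strike South: q·(-4) + (1−q)·6 = -10q + 6
  5q - 2 = -10q + 6  ⇒  15q = 8  ⇒  q = 8/15.
The value is the attacker's expected payoff against this mix (using strike North): (8/15)·3 + (7/15)·(-2) = 2/3.

v = 2/3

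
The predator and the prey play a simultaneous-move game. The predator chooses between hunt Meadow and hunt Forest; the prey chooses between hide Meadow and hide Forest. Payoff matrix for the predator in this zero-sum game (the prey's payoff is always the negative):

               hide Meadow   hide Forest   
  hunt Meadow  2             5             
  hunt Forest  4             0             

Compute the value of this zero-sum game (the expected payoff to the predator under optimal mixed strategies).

v = 20/7

Set the predator's expected payoff from hunt Meadow equal to that from hunt Forest:
  the predator's payoff from hunt Meadow: q·2 + (1−q)·5 = -3q + 5
  the predator's payoff from hunt Forest: q·4 + (1−q)·0 = 4q
  -3q + 5 = 4q  ⇒  -7q = -5  ⇒  q = 5/7.
The value is the predator's expected payoff against this mix (using hunt Meadow): (5/7)·2 + (2/7)·5 = 20/7.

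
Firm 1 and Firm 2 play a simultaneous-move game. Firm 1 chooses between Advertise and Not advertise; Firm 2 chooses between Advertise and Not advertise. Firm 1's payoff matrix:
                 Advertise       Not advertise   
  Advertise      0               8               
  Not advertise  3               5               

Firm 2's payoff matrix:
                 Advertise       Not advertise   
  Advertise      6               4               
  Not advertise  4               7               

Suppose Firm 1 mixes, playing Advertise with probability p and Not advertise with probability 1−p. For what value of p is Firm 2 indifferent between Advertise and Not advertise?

Firm 1's mix must leave Firm 2 indifferent between Advertise and Not advertise.
  Firm 2's payoff to Advertise: p·6 + (1−p)·4 = 2p + 4
  Firm 2's payoff to Not advertise: p·4 + (1−p)·7 = -3p + 7
  2p + 4 = -3p + 7  ⇒  5p = 3  ⇒  p = 3/5.

p = 3/5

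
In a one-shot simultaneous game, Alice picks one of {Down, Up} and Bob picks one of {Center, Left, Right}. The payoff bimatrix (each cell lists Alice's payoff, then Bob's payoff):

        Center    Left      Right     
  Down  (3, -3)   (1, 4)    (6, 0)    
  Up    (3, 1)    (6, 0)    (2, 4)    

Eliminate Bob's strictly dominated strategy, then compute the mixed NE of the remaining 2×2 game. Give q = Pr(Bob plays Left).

Bob's strategy Center is strictly dominated by Right: 0 > -3 and 4 > 1. Eliminate Center.
Alice's indifference between Down and Up determines Bob's mixing probability q:
  Alice's payoff from Down: q·1 + (1−q)·6 = -5q + 6
  Alice's payoff from Up: q·6 + (1−q)·2 = 4q + 2
  -5q + 6 = 4q + 2  ⇒  -9q = -4  ⇒  q = 4/9.

q = 4/9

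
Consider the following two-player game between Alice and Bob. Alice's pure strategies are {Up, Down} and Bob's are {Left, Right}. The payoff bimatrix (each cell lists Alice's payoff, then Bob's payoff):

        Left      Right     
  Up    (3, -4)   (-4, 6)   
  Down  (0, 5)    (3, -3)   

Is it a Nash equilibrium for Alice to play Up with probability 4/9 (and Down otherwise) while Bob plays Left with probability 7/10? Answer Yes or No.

Yes

Check Bob's indifference given Alice's mix p = 4/9:
  payoff from Left = 1; payoff from Right = 1 — equal.
Check Alice's indifference given Bob's mix q = 7/10:
  payoff from Up = 9/10; payoff from Down = 9/10 — equal.
Both players are indifferent, so neither can profitably deviate.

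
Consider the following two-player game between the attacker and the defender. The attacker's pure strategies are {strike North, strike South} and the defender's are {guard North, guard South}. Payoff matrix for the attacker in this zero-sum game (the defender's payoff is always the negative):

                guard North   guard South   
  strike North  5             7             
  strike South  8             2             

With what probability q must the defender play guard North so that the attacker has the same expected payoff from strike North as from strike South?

For the attacker to be willing to mix, the attacker must be indifferent between strike North and strike South, which pins down the defender's mix.
  the attacker's payoff to strike North: q·5 + (1−q)·7 = -2q + 7
  the attacker's payoff to strike South: q·8 + (1−q)·2 = 6q + 2
  -2q + 7 = 6q + 2  ⇒  -8q = -5  ⇒  q = 5/8.

q = 5/8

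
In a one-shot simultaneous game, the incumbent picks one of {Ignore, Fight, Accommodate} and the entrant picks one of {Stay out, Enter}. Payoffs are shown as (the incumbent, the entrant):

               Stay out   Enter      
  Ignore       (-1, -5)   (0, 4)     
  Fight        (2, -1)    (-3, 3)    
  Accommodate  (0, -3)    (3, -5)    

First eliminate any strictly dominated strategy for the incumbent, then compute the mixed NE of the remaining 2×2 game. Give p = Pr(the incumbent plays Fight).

p = 1/3

The incumbent's strategy Ignore is strictly dominated by Accommodate: 0 > -1 and 3 > 0. Eliminate Ignore.
The incumbent's mix must leave the entrant indifferent between Stay out and Enter.
  the entrant's expected payoff from Stay out: p·(-1) + (1−p)·(-3) = 2p - 3
  the entrant's expected payoff from Enter: p·3 + (1−p)·(-5) = 8p - 5
  2p - 3 = 8p - 5  ⇒  -6p = -2  ⇒  p = 1/3.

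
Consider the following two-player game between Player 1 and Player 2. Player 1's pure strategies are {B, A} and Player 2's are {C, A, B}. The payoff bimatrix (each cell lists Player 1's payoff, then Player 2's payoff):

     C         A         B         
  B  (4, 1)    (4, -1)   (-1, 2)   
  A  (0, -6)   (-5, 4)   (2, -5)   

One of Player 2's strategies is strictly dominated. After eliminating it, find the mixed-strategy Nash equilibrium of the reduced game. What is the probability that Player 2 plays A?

Player 2's strategy C is strictly dominated by B: 2 > 1 and -5 > -6. Eliminate C.
Player 2's mix must leave Player 1 indifferent between B and A.
  Player 1's payoff to B: q·4 + (1−q)·(-1) = 5q - 1
  Player 1's payoff to A: q·(-5) + (1−q)·2 = -7q + 2
  5q - 1 = -7q + 2  ⇒  12q = 3  ⇒  q = 1/4.

q = 1/4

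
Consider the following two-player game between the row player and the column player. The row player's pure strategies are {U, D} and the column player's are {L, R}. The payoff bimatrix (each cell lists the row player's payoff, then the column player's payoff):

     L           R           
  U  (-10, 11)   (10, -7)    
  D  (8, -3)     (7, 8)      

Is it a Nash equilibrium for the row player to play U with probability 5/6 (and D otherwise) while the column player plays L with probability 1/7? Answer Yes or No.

Given the row player's mix p = 5/6, the column player's payoff from L is 26/3 but from R is -9/2. The column player strictly prefers L, so the column player would not mix.
So the proposed profile is not a Nash equilibrium.

No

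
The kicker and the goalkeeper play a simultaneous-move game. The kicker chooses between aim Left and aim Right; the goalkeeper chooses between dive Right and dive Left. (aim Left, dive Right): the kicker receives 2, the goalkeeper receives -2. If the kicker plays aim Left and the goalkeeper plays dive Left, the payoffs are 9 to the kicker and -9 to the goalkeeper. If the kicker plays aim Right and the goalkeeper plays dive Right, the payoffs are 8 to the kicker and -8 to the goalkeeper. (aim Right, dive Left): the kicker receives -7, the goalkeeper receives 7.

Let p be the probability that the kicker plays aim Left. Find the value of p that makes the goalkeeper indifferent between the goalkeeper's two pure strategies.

The goalkeeper's indifference between dive Right and dive Left determines the kicker's mixing probability p:
  the goalkeeper's payoff to dive Right: p·(-2) + (1−p)·(-8) = 6p - 8
  the goalkeeper's payoff to dive Left: p·(-9) + (1−p)·7 = -16p + 7
  6p - 8 = -16p + 7  ⇒  22p = 15  ⇒  p = 15/22.

p = 15/22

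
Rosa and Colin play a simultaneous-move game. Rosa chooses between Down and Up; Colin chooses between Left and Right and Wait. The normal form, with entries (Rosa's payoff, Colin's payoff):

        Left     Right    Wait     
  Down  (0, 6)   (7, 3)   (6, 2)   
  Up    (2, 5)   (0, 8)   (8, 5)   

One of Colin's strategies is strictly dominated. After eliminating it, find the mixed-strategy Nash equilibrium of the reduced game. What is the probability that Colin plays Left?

q = 7/9

Colin's strategy Wait is strictly dominated by Right: 3 > 2 and 8 > 5. Eliminate Wait.
For Rosa to be willing to mix, Rosa must be indifferent between Down and Up, which pins down Colin's mix.
  Rosa's payoff from Down: q·0 + (1−q)·7 = -7q + 7
  Rosa's payoff from Up: q·2 + (1−q)·0 = 2q
  -7q + 7 = 2q  ⇒  -9q = -7  ⇒  q = 7/9.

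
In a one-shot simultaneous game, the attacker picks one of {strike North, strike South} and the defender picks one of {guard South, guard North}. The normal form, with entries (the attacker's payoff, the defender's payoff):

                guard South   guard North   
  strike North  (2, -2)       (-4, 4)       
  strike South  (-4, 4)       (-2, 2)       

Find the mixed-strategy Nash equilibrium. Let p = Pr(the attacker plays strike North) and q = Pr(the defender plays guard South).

The attacker's mix must leave the defender indifferent between guard South and guard North.
  the defender's payoff to guard South: p·(-2) + (1−p)·4 = -6p + 4
  the defender's payoff to guard North: p·4 + (1−p)·2 = 2p + 2
  -6p + 4 = 2p + 2  ⇒  -8p = -2  ⇒  p = 1/4.
Set the attacker's expected payoff from strike North equal to that from strike South:
  the attacker's payoff to strike North: q·2 + (1−q)·(-4) = 6q - 4
  the attacker's payoff to strike South: q·(-4) + (1−q)·(-2) = -2q - 2
  6q - 4 = -2q - 2  ⇒  8q = 2  ⇒  q = 1/4.

p = 1/4, q = 1/4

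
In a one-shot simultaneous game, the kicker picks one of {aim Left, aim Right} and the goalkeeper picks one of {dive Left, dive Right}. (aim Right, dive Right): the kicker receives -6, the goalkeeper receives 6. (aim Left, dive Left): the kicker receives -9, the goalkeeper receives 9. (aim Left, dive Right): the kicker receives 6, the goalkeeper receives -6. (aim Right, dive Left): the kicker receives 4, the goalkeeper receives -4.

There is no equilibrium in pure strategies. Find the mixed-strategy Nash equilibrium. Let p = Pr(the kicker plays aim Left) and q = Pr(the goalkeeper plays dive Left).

The kicker's mix must leave the goalkeeper indifferent between dive Left and dive Right.
  the goalkeeper's payoff from dive Left: p·9 + (1−p)·(-4) = 13p - 4
  the goalkeeper's payoff from dive Right: p·(-6) + (1−p)·6 = -12p + 6
  13p - 4 = -12p + 6  ⇒  25p = 10  ⇒  p = 2/5.
The kicker's indifference between aim Left and aim Right determines the goalkeeper's mixing probability q:
  the kicker's payoff to aim Left: q·(-9) + (1−q)·6 = -15q + 6
  the kicker's payoff to aim Right: q·4 + (1−q)·(-6) = 10q - 6
  -15q + 6 = 10q - 6  ⇒  -25q = -12  ⇒  q = 12/25.

p = 2/5, q = 12/25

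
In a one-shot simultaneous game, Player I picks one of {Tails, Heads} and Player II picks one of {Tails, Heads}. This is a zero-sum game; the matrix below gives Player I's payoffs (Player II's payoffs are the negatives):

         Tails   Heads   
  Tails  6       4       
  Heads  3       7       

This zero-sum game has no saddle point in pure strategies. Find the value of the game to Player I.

Player I's indifference between Tails and Heads determines Player II's mixing probability q:
  Player I's expected payoff from Tails: q·6 + (1−q)·4 = 2q + 4
  Player I's expected payoff from Heads: q·3 + (1−q)·7 = -4q + 7
  2q + 4 = -4q + 7  ⇒  6q = 3  ⇒  q = 1/2.
The value is Player I's expected payoff against this mix (using Tails): (1/2)·6 + (1/2)·4 = 5.

v = 5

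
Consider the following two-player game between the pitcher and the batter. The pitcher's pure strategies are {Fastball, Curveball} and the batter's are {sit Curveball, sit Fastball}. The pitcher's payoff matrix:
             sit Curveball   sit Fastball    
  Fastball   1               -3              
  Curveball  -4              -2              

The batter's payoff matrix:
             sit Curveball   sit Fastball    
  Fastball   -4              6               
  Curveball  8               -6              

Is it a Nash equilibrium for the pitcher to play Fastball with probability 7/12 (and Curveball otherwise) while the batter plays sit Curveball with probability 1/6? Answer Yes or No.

Yes

Check the batter's indifference given the pitcher's mix p = 7/12:
  payoff from sit Curveball = 1; payoff from sit Fastball = 1 — equal.
Check the pitcher's indifference given the batter's mix q = 1/6:
  payoff from Fastball = -7/3; payoff from Curveball = -7/3 — equal.
Both players are indifferent, so neither can profitably deviate.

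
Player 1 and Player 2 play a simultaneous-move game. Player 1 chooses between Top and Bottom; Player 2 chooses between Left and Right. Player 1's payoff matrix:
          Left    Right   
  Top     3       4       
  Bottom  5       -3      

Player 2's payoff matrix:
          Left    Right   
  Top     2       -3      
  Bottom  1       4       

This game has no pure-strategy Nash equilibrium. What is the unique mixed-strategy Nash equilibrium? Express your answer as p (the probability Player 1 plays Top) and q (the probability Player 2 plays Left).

p = 3/8, q = 7/9

Set Player 2's expected payoff from Left equal to that from Right:
  Player 2's payoff to Left: p·2 + (1−p)·1 = p + 1
  Player 2's payoff to Right: p·(-3) + (1−p)·4 = -7p + 4
  p + 1 = -7p + 4  ⇒  8p = 3  ⇒  p = 3/8.
Set Player 1's expected payoff from Top equal to that from Bottom:
  Player 1's payoff from Top: q·3 + (1−q)·4 = -q + 4
  Player 1's payoff from Bottom: q·5 + (1−q)·(-3) = 8q - 3
  -q + 4 = 8q - 3  ⇒  -9q = -7  ⇒  q = 7/9.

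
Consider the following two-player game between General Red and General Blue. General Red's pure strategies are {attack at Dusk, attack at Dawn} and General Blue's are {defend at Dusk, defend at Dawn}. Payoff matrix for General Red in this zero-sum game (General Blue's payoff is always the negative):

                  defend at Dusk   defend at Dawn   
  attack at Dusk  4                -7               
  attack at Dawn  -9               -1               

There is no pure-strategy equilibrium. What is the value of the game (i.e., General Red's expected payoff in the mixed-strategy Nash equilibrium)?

v = -67/19

In a mixed equilibrium General Red is indifferent between attack at Dusk and attack at Dawn; this condition fixes q.
  General Red's payoff to attack at Dusk: q·4 + (1−q)·(-7) = 11q - 7
  General Red's payoff to attack at Dawn: q·(-9) + (1−q)·(-1) = -8q - 1
  11q - 7 = -8q - 1  ⇒  19q = 6  ⇒  q = 6/19.
The value is General Red's expected payoff against this mix (using attack at Dusk): (6/19)·4 + (13/19)·(-7) = -67/19.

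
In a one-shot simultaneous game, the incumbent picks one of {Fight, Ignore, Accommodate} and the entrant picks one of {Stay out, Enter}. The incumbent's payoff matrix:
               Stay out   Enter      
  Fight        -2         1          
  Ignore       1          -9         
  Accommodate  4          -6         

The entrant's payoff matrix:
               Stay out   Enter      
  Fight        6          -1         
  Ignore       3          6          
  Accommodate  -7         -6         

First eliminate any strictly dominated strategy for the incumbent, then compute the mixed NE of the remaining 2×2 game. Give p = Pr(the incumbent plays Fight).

The incumbent's strategy Ignore is strictly dominated by Accommodate: 4 > 1 and -6 > -9. Eliminate Ignore.
The entrant's indifference between Stay out and Enter determines the incumbent's mixing probability p:
  the entrant's payoff from Stay out: p·6 + (1−p)·(-7) = 13p - 7
  the entrant's payoff from Enter: p·(-1) + (1−p)·(-6) = 5p - 6
  13p - 7 = 5p - 6  ⇒  8p = 1  ⇒  p = 1/8.

p = 1/8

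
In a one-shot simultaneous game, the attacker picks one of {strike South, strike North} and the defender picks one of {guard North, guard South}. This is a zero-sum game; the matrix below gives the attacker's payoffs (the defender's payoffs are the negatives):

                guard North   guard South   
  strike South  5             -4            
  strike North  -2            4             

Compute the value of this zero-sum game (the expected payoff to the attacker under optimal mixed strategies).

v = 4/5

In a mixed equilibrium the attacker is indifferent between strike South and strike North; this condition fixes q.
  the attacker's expected payoff from strike South: q·5 + (1−q)·(-4) = 9q - 4
  the attacker's expected payoff from strike North: q·(-2) + (1−q)·4 = -6q + 4
  9q - 4 = -6q + 4  ⇒  15q = 8  ⇒  q = 8/15.
The value is the attacker's expected payoff against this mix (using strike South): (8/15)·5 + (7/15)·(-4) = 4/5.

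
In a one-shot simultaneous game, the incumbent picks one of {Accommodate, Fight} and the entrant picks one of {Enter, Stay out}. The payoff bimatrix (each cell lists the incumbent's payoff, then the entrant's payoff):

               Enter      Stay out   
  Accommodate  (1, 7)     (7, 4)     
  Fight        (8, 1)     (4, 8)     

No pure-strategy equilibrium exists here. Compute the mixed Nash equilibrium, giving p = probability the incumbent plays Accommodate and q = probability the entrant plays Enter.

p = 7/10, q = 3/10

Set the entrant's expected payoff from Enter equal to that from Stay out:
  the entrant's expected payoff from Enter: p·7 + (1−p)·1 = 6p + 1
  the entrant's expected payoff from Stay out: p·4 + (1−p)·8 = -4p + 8
  6p + 1 = -4p + 8  ⇒  10p = 7  ⇒  p = 7/10.
In a mixed equilibrium the incumbent is indifferent between Accommodate and Fight; this condition fixes q.
  the incumbent's payoff to Accommodate: q·1 + (1−q)·7 = -6q + 7
  the incumbent's payoff to Fight: q·8 + (1−q)·4 = 4q + 4
  -6q + 7 = 4q + 4  ⇒  -10q = -3  ⇒  q = 3/10.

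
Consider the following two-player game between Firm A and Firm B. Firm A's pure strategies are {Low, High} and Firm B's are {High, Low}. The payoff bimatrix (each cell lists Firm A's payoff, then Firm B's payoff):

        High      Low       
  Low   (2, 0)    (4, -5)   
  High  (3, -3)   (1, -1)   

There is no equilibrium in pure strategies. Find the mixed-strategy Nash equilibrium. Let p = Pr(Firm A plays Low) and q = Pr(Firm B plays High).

Set Firm B's expected payoff from High equal to that from Low:
  Firm B's payoff from High: p·0 + (1−p)·(-3) = 3p - 3
  Firm B's payoff from Low: p·(-5) + (1−p)·(-1) = -4p - 1
  3p - 3 = -4p - 1  ⇒  7p = 2  ⇒  p = 2/7.
Firm A's indifference between Low and High determines Firm B's mixing probability q:
  Firm A's payoff from Low: q·2 + (1−q)·4 = -2q + 4
  Firm A's payoff from High: q·3 + (1−q)·1 = 2q + 1
  -2q + 4 = 2q + 1  ⇒  -4q = -3  ⇒  q = 3/4.

p = 2/7, q = 3/4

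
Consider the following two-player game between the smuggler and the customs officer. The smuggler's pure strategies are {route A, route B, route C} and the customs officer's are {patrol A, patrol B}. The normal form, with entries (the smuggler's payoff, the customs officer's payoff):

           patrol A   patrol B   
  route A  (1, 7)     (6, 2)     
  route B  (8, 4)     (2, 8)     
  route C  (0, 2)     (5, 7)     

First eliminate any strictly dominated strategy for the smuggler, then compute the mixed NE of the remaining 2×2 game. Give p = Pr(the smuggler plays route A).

p = 4/9

The smuggler's strategy route C is strictly dominated by route A: 1 > 0 and 6 > 5. Eliminate route C.
For the customs officer to be willing to mix, the customs officer must be indifferent between patrol A and patrol B, which pins down the smuggler's mix.
  the customs officer's expected payoff from patrol A: p·7 + (1−p)·4 = 3p + 4
  the customs officer's expected payoff from patrol B: p·2 + (1−p)·8 = -6p + 8
  3p + 4 = -6p + 8  ⇒  9p = 4  ⇒  p = 4/9.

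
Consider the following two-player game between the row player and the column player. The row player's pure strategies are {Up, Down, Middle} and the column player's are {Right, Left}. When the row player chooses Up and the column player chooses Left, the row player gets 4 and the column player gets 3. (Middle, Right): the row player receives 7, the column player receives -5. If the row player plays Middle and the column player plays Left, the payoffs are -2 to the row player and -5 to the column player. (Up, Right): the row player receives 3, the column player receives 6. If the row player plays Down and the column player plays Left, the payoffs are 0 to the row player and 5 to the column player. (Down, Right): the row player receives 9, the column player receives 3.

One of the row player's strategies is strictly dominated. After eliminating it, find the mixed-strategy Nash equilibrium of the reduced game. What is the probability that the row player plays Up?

The row player's strategy Middle is strictly dominated by Down: 9 > 7 and 0 > -2. Eliminate Middle.
The column player's indifference between Right and Left determines the row player's mixing probability p:
  the column player's payoff to Right: p·6 + (1−p)·3 = 3p + 3
  the column player's payoff to Left: p·3 + (1−p)·5 = -2p + 5
  3p + 3 = -2p + 5  ⇒  5p = 2  ⇒  p = 2/5.

p = 2/5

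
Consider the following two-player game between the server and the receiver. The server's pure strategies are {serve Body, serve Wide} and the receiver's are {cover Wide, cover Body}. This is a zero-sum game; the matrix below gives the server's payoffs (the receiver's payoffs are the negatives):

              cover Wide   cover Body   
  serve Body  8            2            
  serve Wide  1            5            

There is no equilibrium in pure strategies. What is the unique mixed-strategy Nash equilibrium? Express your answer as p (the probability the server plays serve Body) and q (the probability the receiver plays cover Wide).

p = 2/5, q = 3/10

The server's mix must leave the receiver indifferent between cover Wide and cover Body.
  the receiver's payoff from cover Wide: p·(-8) + (1−p)·(-1) = -7p - 1
  the receiver's payoff from cover Body: p·(-2) + (1−p)·(-5) = 3p - 5
  -7p - 1 = 3p - 5  ⇒  -10p = -4  ⇒  p = 2/5.
The receiver's mix must leave the server indifferent between serve Body and serve Wide.
  the server's payoff from serve Body: q·8 + (1−q)·2 = 6q + 2
  the server's payoff from serve Wide: q·1 + (1−q)·5 = -4q + 5
  6q + 2 = -4q + 5  ⇒  10q = 3  ⇒  q = 3/10.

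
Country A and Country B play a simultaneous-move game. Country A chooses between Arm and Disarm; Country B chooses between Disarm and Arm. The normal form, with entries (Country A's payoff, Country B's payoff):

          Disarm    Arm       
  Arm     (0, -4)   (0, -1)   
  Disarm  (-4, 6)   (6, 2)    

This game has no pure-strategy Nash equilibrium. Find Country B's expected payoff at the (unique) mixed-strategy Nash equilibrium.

Set Country B's expected payoff from Disarm equal to that from Arm:
  Country B's expected payoff from Disarm: p·(-4) + (1−p)·6 = -10p + 6
  Country B's expected payoff from Arm: p·(-1) + (1−p)·2 = -3p + 2
  -10p + 6 = -3p + 2  ⇒  -7p = -4  ⇒  p = 4/7.
At equilibrium Country B is indifferent across columns, so Country B's payoff equals the payoff from Disarm: (4/7)·(-4) + (3/7)·6 = 2/7.

2/7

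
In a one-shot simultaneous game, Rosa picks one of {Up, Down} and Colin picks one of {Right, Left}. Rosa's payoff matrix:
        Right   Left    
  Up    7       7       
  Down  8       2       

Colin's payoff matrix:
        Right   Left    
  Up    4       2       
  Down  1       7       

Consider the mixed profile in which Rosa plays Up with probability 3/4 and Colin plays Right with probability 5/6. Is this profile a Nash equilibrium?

Yes

Check Colin's indifference given Rosa's mix p = 3/4:
  payoff from Right = 13/4; payoff from Left = 13/4 — equal.
Check Rosa's indifference given Colin's mix q = 5/6:
  payoff from Up = 7; payoff from Down = 7 — equal.
Both players are indifferent, so neither can profitably deviate.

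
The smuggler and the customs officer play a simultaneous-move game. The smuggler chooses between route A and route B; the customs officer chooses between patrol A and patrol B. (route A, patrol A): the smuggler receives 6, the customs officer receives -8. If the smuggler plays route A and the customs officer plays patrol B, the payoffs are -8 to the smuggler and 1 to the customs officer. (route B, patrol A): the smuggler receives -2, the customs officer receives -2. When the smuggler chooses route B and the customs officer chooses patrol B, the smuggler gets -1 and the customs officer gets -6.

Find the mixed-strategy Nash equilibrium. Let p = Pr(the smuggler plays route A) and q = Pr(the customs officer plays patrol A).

For the customs officer to be willing to mix, the customs officer must be indifferent between patrol A and patrol B, which pins down the smuggler's mix.
  the customs officer's payoff from patrol A: p·(-8) + (1−p)·(-2) = -6p - 2
  the customs officer's payoff from patrol B: p·1 + (1−p)·(-6) = 7p - 6
  -6p - 2 = 7p - 6  ⇒  -13p = -4  ⇒  p = 4/13.
In a mixed equilibrium the smuggler is indifferent between route A and route B; this condition fixes q.
  the smuggler's expected payoff from route A: q·6 + (1−q)·(-8) = 14q - 8
  the smuggler's expected payoff from route B: q·(-2) + (1−q)·(-1) = -q - 1
  14q - 8 = -q - 1  ⇒  15q = 7  ⇒  q = 7/15.

p = 4/13, q = 7/15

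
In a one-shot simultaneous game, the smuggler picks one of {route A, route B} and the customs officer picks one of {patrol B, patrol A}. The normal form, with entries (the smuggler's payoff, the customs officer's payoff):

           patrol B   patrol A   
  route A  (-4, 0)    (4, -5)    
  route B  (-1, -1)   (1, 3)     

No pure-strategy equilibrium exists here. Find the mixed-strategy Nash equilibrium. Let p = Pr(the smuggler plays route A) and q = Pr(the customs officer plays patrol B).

p = 4/9, q = 1/2

In a mixed equilibrium the customs officer is indifferent between patrol B and patrol A; this condition fixes p.
  the customs officer's expected payoff from patrol B: p·0 + (1−p)·(-1) = p - 1
  the customs officer's expected payoff from patrol A: p·(-5) + (1−p)·3 = -8p + 3
  p - 1 = -8p + 3  ⇒  9p = 4  ⇒  p = 4/9.
Set the smuggler's expected payoff from route A equal to that from route B:
  the smuggler's payoff from route A: q·(-4) + (1−q)·4 = -8q + 4
  the smuggler's payoff from route B: q·(-1) + (1−q)·1 = -2q + 1
  -8q + 4 = -2q + 1  ⇒  -6q = -3  ⇒  q = 1/2.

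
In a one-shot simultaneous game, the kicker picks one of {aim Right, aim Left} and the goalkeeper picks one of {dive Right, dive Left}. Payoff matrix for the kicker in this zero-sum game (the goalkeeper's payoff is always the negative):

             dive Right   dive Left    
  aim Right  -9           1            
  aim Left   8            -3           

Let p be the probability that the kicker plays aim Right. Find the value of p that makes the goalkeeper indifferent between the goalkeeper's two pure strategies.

p = 11/21

The goalkeeper's indifference between dive Right and dive Left determines the kicker's mixing probability p:
  the goalkeeper's payoff to dive Right: p·9 + (1−p)·(-8) = 17p - 8
  the goalkeeper's payoff to dive Left: p·(-1) + (1−p)·3 = -4p + 3
  17p - 8 = -4p + 3  ⇒  21p = 11  ⇒  p = 11/21.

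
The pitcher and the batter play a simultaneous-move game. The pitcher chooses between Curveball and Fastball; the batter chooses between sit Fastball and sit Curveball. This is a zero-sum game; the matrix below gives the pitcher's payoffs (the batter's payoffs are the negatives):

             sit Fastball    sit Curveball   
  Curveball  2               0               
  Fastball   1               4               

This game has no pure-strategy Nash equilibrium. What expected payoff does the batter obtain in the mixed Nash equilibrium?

The pitcher's mix must leave the batter indifferent between sit Fastball and sit Curveball.
  the batter's expected payoff from sit Fastball: p·(-2) + (1−p)·(-1) = -p - 1
  the batter's expected payoff from sit Curveball: p·0 + (1−p)·(-4) = 4p - 4
  -p - 1 = 4p - 4  ⇒  -5p = -3  ⇒  p = 3/5.
At equilibrium the batter is indifferent across columns, so the batter's payoff equals the payoff from sit Fastball: (3/5)·(-2) + (2/5)·(-1) = -8/5.

-8/5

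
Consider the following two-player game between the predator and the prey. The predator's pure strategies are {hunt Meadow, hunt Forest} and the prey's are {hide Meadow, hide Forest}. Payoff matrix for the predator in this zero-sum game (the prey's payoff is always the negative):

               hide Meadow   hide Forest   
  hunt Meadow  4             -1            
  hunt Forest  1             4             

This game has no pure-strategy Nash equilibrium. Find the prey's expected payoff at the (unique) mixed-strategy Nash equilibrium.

In a mixed equilibrium the prey is indifferent between hide Meadow and hide Forest; this condition fixes p.
  the prey's payoff from hide Meadow: p·(-4) + (1−p)·(-1) = -3p - 1
  the prey's payoff from hide Forest: p·1 + (1−p)·(-4) = 5p - 4
  -3p - 1 = 5p - 4  ⇒  -8p = -3  ⇒  p = 3/8.
At equilibrium the prey is indifferent across columns, so the prey's payoff equals the payoff from hide Meadow: (3/8)·(-4) + (5/8)·(-1) = -17/8.

-17/8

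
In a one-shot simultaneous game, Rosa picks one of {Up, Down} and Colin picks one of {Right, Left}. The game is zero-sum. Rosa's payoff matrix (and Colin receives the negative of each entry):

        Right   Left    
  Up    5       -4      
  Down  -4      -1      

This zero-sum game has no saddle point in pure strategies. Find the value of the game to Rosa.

Colin's mix must leave Rosa indifferent between Up and Down.
  Rosa's expected payoff from Up: q·5 + (1−q)·(-4) = 9q - 4
  Rosa's expected payoff from Down: q·(-4) + (1−q)·(-1) = -3q - 1
  9q - 4 = -3q - 1  ⇒  12q = 3  ⇒  q = 1/4.
The value is Rosa's expected payoff against this mix (using Up): (1/4)·5 + (3/4)·(-4) = -7/4.

v = -7/4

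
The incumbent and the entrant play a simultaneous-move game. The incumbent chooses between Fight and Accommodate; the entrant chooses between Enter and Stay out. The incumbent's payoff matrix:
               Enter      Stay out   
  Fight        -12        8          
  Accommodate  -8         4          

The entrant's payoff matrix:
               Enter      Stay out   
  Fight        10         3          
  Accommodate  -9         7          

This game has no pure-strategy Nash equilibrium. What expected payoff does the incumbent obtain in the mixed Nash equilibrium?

-2

Set the incumbent's expected payoff from Fight equal to that from Accommodate:
  the incumbent's payoff to Fight: q·(-12) + (1−q)·8 = -20q + 8
  the incumbent's payoff to Accommodate: q·(-8) + (1−q)·4 = -12q + 4
  -20q + 8 = -12q + 4  ⇒  -8q = -4  ⇒  q = 1/2.
At equilibrium the incumbent is indifferent across rows, so the incumbent's payoff equals the payoff from Fight: (1/2)·(-12) + (1/2)·8 = -2.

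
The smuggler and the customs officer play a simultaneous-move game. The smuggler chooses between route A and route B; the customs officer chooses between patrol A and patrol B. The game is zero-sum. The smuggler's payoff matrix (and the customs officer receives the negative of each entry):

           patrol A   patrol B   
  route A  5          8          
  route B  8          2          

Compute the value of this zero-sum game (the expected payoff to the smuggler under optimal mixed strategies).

The smuggler's indifference between route A and route B determines the customs officer's mixing probability q:
  the smuggler's payoff from route A: q·5 + (1−q)·8 = -3q + 8
  the smuggler's payoff from route B: q·8 + (1−q)·2 = 6q + 2
  -3q + 8 = 6q + 2  ⇒  -9q = -6  ⇒  q = 2/3.
The value is the smuggler's expected payoff against this mix (using route A): (2/3)·5 + (1/3)·8 = 6.

v = 6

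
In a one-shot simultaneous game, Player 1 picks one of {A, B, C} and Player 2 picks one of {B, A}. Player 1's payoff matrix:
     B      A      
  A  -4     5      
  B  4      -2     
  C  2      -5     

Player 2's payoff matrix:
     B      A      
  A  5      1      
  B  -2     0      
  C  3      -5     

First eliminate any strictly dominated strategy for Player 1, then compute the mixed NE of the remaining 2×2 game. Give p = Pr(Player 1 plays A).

Player 1's strategy C is strictly dominated by B: 4 > 2 and -2 > -5. Eliminate C.
In a mixed equilibrium Player 2 is indifferent between B and A; this condition fixes p.
  Player 2's expected payoff from B: p·5 + (1−p)·(-2) = 7p - 2
  Player 2's expected payoff from A: p·1 + (1−p)·0 = p
  7p - 2 = p  ⇒  6p = 2  ⇒  p = 1/3.

p = 1/3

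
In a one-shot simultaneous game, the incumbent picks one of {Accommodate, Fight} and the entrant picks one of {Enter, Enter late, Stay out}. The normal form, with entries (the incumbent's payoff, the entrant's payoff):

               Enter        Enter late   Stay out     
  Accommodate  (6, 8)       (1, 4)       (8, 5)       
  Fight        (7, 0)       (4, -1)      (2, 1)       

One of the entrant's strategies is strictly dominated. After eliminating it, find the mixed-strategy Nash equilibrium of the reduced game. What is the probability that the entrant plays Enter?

The entrant's strategy Enter late is strictly dominated by Stay out: 5 > 4 and 1 > -1. Eliminate Enter late.
Set the incumbent's expected payoff from Accommodate equal to that from Fight:
  the incumbent's expected payoff from Accommodate: q·6 + (1−q)·8 = -2q + 8
  the incumbent's expected payoff from Fight: q·7 + (1−q)·2 = 5q + 2
  -2q + 8 = 5q + 2  ⇒  -7q = -6  ⇒  q = 6/7.

q = 6/7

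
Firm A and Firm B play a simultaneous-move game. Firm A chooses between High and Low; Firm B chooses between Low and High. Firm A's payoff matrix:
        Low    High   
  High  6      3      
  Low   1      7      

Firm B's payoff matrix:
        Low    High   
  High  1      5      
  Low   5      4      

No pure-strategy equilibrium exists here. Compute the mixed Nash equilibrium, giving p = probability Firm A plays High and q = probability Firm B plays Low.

For Firm B to be willing to mix, Firm B must be indifferent between Low and High, which pins down Firm A's mix.
  Firm B's payoff to Low: p·1 + (1−p)·5 = -4p + 5
  Firm B's payoff to High: p·5 + (1−p)·4 = p + 4
  -4p + 5 = p + 4  ⇒  -5p = -1  ⇒  p = 1/5.
In a mixed equilibrium Firm A is indifferent between High and Low; this condition fixes q.
  Firm A's payoff to High: q·6 + (1−q)·3 = 3q + 3
  Firm A's payoff to Low: q·1 + (1−q)·7 = -6q + 7
  3q + 3 = -6q + 7  ⇒  9q = 4  ⇒  q = 4/9.

p = 1/5, q = 4/9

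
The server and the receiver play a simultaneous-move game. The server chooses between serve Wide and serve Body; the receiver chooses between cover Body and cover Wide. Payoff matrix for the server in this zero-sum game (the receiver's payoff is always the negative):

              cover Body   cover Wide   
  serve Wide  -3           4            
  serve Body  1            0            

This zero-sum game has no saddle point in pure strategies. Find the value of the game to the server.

v = 1/2

Set the server's expected payoff from serve Wide equal to that from serve Body:
  the server's expected payoff from serve Wide: q·(-3) + (1−q)·4 = -7q + 4
  the server's expected payoff from serve Body: q·1 + (1−q)·0 = q
  -7q + 4 = q  ⇒  -8q = -4  ⇒  q = 1/2.
The value is the server's expected payoff against this mix (using serve Wide): (1/2)·(-3) + (1/2)·4 = 1/2.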